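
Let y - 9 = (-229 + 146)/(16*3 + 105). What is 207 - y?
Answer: 30377/153 ≈ 198.54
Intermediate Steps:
y = 1294/153 (y = 9 + (-229 + 146)/(16*3 + 105) = 9 - 83/(48 + 105) = 9 - 83/153 = 1294/153 ≈ 8.4575)
207 - y = 207 - 1*1294/153 = 207 - 1294/153 = 30377/153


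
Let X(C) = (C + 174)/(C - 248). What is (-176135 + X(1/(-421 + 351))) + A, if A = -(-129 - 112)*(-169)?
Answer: -3764988083/17361 ≈ -2.1686e+5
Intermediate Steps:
A = -40729 (A = -(-241)*(-169) = -1*40729 = -40729)
X(C) = (174 + C)/(-248 + C)
(-176135 + X(1/(-421 + 351))) + A = (-176135 + (174 + 1/(-421 + 351))/(-248 + 1/(-421 + 351))) - 40729 = (-176135 + (174 + 1/(-70))/(-248 + 1/(-70))) - 40729 = (-176135 + (174 - 1/70)/(-248 - 1/70)) - 40729 = (-176135 + (12179/70)/(-17361/70)) - 40729 = (-176135 - 70/17361*12179/70) - 40729 = (-176135 - 12179/17361) - 40729 = -3057891914/17361 - 40729 = -3764988083/17361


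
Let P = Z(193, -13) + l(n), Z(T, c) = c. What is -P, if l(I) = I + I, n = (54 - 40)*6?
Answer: -155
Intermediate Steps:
n = 84 (n = 14*6 = 84)
l(I) = 2*I
P = 155 (P = -13 + 2*84 = -13 + 168 = 155)
-P = -1*155 = -155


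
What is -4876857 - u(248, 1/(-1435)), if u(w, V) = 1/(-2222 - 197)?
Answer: -11797117082/2419 ≈ -4.8769e+6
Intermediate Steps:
u(w, V) = -1/2419 (u(w, V) = 1/(-2419) = -1/2419)
-4876857 - u(248, 1/(-1435)) = -4876857 - 1*(-1/2419) = -4876857 + 1/2419 = -11797117082/2419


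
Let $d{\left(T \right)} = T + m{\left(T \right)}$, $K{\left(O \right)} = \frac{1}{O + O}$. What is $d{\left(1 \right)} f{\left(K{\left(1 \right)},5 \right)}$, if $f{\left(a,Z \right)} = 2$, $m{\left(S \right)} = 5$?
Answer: $12$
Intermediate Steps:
$K{\left(O \right)} = \frac{1}{2 O}$
$d{\left(T \right)} = 5 + T$ ($d{\left(T \right)} = T + 5 = 5 + T$)
$d{\left(1 \right)} f{\left(K{\left(1 \right)},5 \right)} = \left(5 + 1\right) 2 = 6 \cdot 2 = 12$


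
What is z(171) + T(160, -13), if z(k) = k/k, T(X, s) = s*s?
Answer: 170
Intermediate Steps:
T(X, s) = s²
z(k) = 1
z(171) + T(160, -13) = 1 + (-13)² = 1 + 169 = 170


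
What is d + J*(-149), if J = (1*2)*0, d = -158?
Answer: -158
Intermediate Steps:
J = 0 (J = 2*0 = 0)
d + J*(-149) = -158 + 0*(-149) = -158 + 0 = -158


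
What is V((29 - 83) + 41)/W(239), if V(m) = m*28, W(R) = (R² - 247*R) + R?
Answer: 52/239 ≈ 0.21757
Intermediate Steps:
W(R) = R² - 246*R
V(m) = 28*m
V((29 - 83) + 41)/W(239) = (28*((29 - 83) + 41))/((239*(-246 + 239))) = (28*(-54 + 41))/((239*(-7))) = (28*(-13))/(-1673) = -364*(-1/1673) = 52/239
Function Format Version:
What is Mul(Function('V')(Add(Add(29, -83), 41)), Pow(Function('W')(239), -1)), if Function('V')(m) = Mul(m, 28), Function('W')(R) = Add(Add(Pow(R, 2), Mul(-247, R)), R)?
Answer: Rational(52, 239) ≈ 0.21757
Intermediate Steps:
Function('W')(R) = Add(Pow(R, 2), Mul(-246, R))
Function('V')(m) = Mul(28, m)
Mul(Function('V')(Add(Add(29, -83), 41)), Pow(Function('W')(239), -1)) = Mul(Mul(28, Add(Add(29, -83), 41)), Pow(Mul(239, Add(-246, 239)), -1)) = Mul(Mul(28, Add(-54, 41)), Pow(Mul(239, -7), -1)) = Mul(Mul(28, -13), Pow(-1673, -1)) = Mul(-364, Rational(-1, 1673)) = Rational(52, 239)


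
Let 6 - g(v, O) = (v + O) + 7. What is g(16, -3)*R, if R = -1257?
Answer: 17598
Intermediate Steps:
g(v, O) = -1 - O - v (g(v, O) = 6 - ((v + O) + 7) = 6 - ((O + v) + 7) = 6 - (7 + O + v) = 6 + (-7 - O - v) = -1 - O - v)
g(16, -3)*R = (-1 - 1*(-3) - 1*16)*(-1257) = (-1 + 3 - 16)*(-1257) = -14*(-1257) = 17598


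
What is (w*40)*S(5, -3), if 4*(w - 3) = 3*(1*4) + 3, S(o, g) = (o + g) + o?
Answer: 1890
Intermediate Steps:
S(o, g) = g + 2*o (S(o, g) = (g + o) + o = g + 2*o)
w = 27/4 (w = 3 + (3*(1*4) + 3)/4 = 3 + (3*4 + 3)/4 = 3 + (12 + 3)/4 = 3 + (¼)*15 = 3 + 15/4 = 27/4 ≈ 6.7500)
(w*40)*S(5, -3) = ((27/4)*40)*(-3 + 2*5) = 270*(-3 + 10) = 270*7 = 1890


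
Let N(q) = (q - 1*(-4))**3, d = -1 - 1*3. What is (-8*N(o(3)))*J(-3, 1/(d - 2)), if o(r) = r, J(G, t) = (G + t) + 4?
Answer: -6860/3 ≈ -2286.7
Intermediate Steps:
d = -4 (d = -1 - 3 = -4)
J(G, t) = 4 + G + t
N(q) = (4 + q)**3 (N(q) = (q + 4)**3 = (4 + q)**3)
(-8*N(o(3)))*J(-3, 1/(d - 2)) = (-8*(4 + 3)**3)*(4 - 3 + 1/(-4 - 2)) = (-8*7**3)*(4 - 3 + 1/(-6)) = (-8*343)*(4 - 3 - 1/6) = -2744*5/6 = -6860/3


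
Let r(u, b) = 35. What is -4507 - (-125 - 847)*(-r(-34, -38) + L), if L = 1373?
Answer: 1296029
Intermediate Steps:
-4507 - (-125 - 847)*(-r(-34, -38) + L) = -4507 - (-125 - 847)*(-1*35 + 1373) = -4507 - (-972)*(-35 + 1373) = -4507 - (-972)*1338 = -4507 - 1*(-1300536) = -4507 + 1300536 = 1296029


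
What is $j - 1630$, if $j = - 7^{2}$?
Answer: $-1679$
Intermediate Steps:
$j = -49$ ($j = \left(-1\right) 49 = -49$)
$j - 1630 = -49 - 1630 = -1679$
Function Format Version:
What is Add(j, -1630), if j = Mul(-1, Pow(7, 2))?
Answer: -1679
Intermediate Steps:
j = -49 (j = Mul(-1, 49) = -49)
Add(j, -1630) = Add(-49, -1630) = -1679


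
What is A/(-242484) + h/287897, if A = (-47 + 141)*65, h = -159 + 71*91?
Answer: -115458251/34905208074 ≈ -0.0033078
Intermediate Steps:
h = 6302 (h = -159 + 6461 = 6302)
A = 6110 (A = 94*65 = 6110)
A/(-242484) + h/287897 = 6110/(-242484) + 6302/287897 = 6110*(-1/242484) + 6302*(1/287897) = -3055/121242 + 6302/287897 = -115458251/34905208074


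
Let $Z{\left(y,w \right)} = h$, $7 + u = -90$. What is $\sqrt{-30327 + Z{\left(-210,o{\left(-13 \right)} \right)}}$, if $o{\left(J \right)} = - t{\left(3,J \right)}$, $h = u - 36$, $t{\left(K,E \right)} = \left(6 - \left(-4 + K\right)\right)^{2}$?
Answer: $2 i \sqrt{7615} \approx 174.53 i$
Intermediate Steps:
$t{\left(K,E \right)} = \left(10 - K\right)^{2}$
$u = -97$ ($u = -7 - 90 = -97$)
$h = -133$ ($h = -97 - 36 = -133$)
$o{\left(J \right)} = -49$ ($o{\left(J \right)} = - \left(-10 + 3\right)^{2} = - \left(-7\right)^{2} = \left(-1\right) 49 = -49$)
$Z{\left(y,w \right)} = -133$
$\sqrt{-30327 + Z{\left(-210,o{\left(-13 \right)} \right)}} = \sqrt{-30327 - 133} = \sqrt{-30460} = 2 i \sqrt{7615}$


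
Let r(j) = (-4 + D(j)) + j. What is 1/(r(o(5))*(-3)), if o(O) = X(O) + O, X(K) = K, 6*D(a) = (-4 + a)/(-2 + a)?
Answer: -8/147 ≈ -0.054422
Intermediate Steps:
D(a) = (-4 + a)/(6*(-2 + a)) (D(a) = ((-4 + a)/(-2 + a))/6 = (-4 + a)/(6*(-2 + a)))
o(O) = 2*O (o(O) = O + O = 2*O)
r(j) = -4 + j + (-4 + j)/(6*(-2 + j)) (r(j) = (-4 + (-4 + j)/(6*(-2 + j))) + j = -4 + j + (-4 + j)/(6*(-2 + j)))
1/(r(o(5))*(-3)) = 1/(((44 - 70*5 + 6*(2*5)²)/(6*(-2 + 2*5)))*(-3)) = 1/(((44 - 35*10 + 6*10²)/(6*(-2 + 10)))*(-3)) = 1/(((⅙)*(44 - 350 + 6*100)/8)*(-3)) = 1/(((⅙)*(⅛)*(44 - 350 + 600))*(-3)) = 1/(((⅙)*(⅛)*294)*(-3)) = 1/((49/8)*(-3)) = 1/(-147/8) = -8/147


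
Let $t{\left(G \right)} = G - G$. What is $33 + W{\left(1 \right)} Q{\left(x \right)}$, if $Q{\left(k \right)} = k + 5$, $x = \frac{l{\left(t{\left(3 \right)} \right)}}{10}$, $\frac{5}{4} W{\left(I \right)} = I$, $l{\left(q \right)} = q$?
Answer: $37$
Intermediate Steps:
$t{\left(G \right)} = 0$
$W{\left(I \right)} = \frac{4 I}{5}$
$x = 0$ ($x = \frac{0}{10} = 0 \cdot \frac{1}{10} = 0$)
$Q{\left(k \right)} = 5 + k$
$33 + W{\left(1 \right)} Q{\left(x \right)} = 33 + \frac{4}{5} \cdot 1 \left(5 + 0\right) = 33 + \frac{4}{5} \cdot 5 = 33 + 4 = 37$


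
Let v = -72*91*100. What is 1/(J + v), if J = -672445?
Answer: -1/1327645 ≈ -7.5321e-7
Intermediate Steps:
v = -655200 (v = -6552*100 = -655200)
1/(J + v) = 1/(-672445 - 655200) = 1/(-1327645) = -1/1327645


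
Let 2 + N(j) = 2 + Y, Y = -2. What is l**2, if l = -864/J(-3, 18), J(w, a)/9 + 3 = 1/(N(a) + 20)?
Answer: 2985984/2809 ≈ 1063.0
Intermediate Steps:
N(j) = -2 (N(j) = -2 + (2 - 2) = -2 + 0 = -2)
J(w, a) = -53/2 (J(w, a) = -27 + 9/(-2 + 20) = -27 + 9/18 = -27 + 9*(1/18) = -27 + 1/2 = -53/2)
l = 1728/53 (l = -864/(-53/2) = -864*(-2/53) = 1728/53 ≈ 32.604)
l**2 = (1728/53)**2 = 2985984/2809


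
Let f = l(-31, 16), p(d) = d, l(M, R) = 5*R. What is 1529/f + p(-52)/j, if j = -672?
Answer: 32239/1680 ≈ 19.190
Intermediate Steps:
f = 80 (f = 5*16 = 80)
1529/f + p(-52)/j = 1529/80 - 52/(-672) = 1529*(1/80) - 52*(-1/672) = 1529/80 + 13/168 = 32239/1680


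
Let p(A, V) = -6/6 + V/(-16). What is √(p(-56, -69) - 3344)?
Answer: 3*I*√5939/4 ≈ 57.799*I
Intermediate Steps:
p(A, V) = -1 - V/16 (p(A, V) = -6*⅙ + V*(-1/16) = -1 - V/16)
√(p(-56, -69) - 3344) = √((-1 - 1/16*(-69)) - 3344) = √((-1 + 69/16) - 3344) = √(53/16 - 3344) = √(-53451/16) = 3*I*√5939/4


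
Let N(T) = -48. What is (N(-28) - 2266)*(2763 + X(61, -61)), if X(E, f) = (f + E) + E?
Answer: -6534736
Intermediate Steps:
X(E, f) = f + 2*E (X(E, f) = (E + f) + E = f + 2*E)
(N(-28) - 2266)*(2763 + X(61, -61)) = (-48 - 2266)*(2763 + (-61 + 2*61)) = -2314*(2763 + (-61 + 122)) = -2314*(2763 + 61) = -2314*2824 = -6534736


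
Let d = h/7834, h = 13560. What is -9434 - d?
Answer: -36959758/3917 ≈ -9435.7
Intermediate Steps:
d = 6780/3917 (d = 13560/7834 = 13560*(1/7834) = 6780/3917 ≈ 1.7309)
-9434 - d = -9434 - 1*6780/3917 = -9434 - 6780/3917 = -36959758/3917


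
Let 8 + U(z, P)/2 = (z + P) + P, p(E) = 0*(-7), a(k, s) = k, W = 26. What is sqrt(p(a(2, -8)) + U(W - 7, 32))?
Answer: 5*sqrt(6) ≈ 12.247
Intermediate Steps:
p(E) = 0
U(z, P) = -16 + 2*z + 4*P (U(z, P) = -16 + 2*((z + P) + P) = -16 + 2*((P + z) + P) = -16 + 2*(z + 2*P) = -16 + (2*z + 4*P) = -16 + 2*z + 4*P)
sqrt(p(a(2, -8)) + U(W - 7, 32)) = sqrt(0 + (-16 + 2*(26 - 7) + 4*32)) = sqrt(0 + (-16 + 2*19 + 128)) = sqrt(0 + (-16 + 38 + 128)) = sqrt(0 + 150) = sqrt(150) = 5*sqrt(6)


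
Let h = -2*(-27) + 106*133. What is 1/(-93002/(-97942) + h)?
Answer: 3767/53314161 ≈ 7.0657e-5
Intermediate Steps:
h = 14152 (h = 54 + 14098 = 14152)
1/(-93002/(-97942) + h) = 1/(-93002/(-97942) + 14152) = 1/(-93002*(-1/97942) + 14152) = 1/(3577/3767 + 14152) = 1/(53314161/3767) = 3767/53314161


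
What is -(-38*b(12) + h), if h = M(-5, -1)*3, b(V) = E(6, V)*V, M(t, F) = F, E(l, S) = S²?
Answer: 65667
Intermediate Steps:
b(V) = V³ (b(V) = V²*V = V³)
h = -3 (h = -1*3 = -3)
-(-38*b(12) + h) = -(-38*12³ - 3) = -(-38*1728 - 3) = -(-65664 - 3) = -1*(-65667) = 65667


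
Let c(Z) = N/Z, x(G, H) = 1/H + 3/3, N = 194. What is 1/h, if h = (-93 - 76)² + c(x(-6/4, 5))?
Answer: 3/86168 ≈ 3.4816e-5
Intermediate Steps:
x(G, H) = 1 + 1/H (x(G, H) = 1/H + 3*(⅓) = 1/H + 1 = 1 + 1/H)
c(Z) = 194/Z
h = 86168/3 (h = (-93 - 76)² + 194/(((1 + 5)/5)) = (-169)² + 194/(((⅕)*6)) = 28561 + 194/(6/5) = 28561 + 194*(⅚) = 28561 + 485/3 = 86168/3 ≈ 28723.)
1/h = 1/(86168/3) = 3/86168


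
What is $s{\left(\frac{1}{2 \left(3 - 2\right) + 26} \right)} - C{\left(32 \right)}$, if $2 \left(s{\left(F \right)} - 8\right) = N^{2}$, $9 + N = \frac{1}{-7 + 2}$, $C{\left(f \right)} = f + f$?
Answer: $- \frac{342}{25} \approx -13.68$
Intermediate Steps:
$C{\left(f \right)} = 2 f$
$N = - \frac{46}{5}$ ($N = -9 + \frac{1}{-7 + 2} = -9 + \frac{1}{-5} = -9 - \frac{1}{5} = - \frac{46}{5} \approx -9.2$)
$s{\left(F \right)} = \frac{1258}{25}$ ($s{\left(F \right)} = 8 + \frac{\left(- \frac{46}{5}\right)^{2}}{2} = 8 + \frac{1}{2} \cdot \frac{2116}{25} = 8 + \frac{1058}{25} = \frac{1258}{25}$)
$s{\left(\frac{1}{2 \left(3 - 2\right) + 26} \right)} - C{\left(32 \right)} = \frac{1258}{25} - 2 \cdot 32 = \frac{1258}{25} - 64 = - \frac{342}{25}$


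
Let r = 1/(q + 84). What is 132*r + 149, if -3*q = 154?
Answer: 7499/49 ≈ 153.04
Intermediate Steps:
q = -154/3 (q = -⅓*154 = -154/3 ≈ -51.333)
r = 3/98 (r = 1/(-154/3 + 84) = 1/(98/3) = 3/98 ≈ 0.030612)
132*r + 149 = 132*(3/98) + 149 = 198/49 + 149 = 7499/49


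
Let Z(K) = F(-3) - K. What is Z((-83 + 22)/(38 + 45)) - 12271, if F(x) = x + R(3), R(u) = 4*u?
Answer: -1017685/83 ≈ -12261.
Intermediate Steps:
F(x) = 12 + x (F(x) = x + 4*3 = x + 12 = 12 + x)
Z(K) = 9 - K (Z(K) = (12 - 3) - K = 9 - K)
Z((-83 + 22)/(38 + 45)) - 12271 = (9 - (-83 + 22)/(38 + 45)) - 12271 = (9 - (-61)/83) - 12271 = (9 - 1*(-61/83)) - 12271 = (9 + 61/83) - 12271 = 808/83 - 12271 = -1017685/83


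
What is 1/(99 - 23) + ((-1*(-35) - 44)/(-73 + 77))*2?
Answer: -341/76 ≈ -4.4868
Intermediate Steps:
1/(99 - 23) + ((-1*(-35) - 44)/(-73 + 77))*2 = 1/76 + ((35 - 44)/4)*2 = 1/76 - 9*¼*2 = 1/76 - 9/4*2 = 1/76 - 9/2 = -341/76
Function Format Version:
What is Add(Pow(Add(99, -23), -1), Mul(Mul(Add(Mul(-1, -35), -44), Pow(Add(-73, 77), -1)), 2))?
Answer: Rational(-341, 76) ≈ -4.4868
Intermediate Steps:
Add(Pow(Add(99, -23), -1), Mul(Mul(Add(Mul(-1, -35), -44), Pow(Add(-73, 77), -1)), 2)) = Add(Pow(76, -1), Mul(Mul(Add(35, -44), Pow(4, -1)), 2)) = Add(Rational(1, 76), Mul(Mul(-9, Rational(1, 4)), 2)) = Add(Rational(1, 76), Mul(Rational(-9, 4), 2)) = Add(Rational(1, 76), Rational(-9, 2)) = Rational(-341, 76)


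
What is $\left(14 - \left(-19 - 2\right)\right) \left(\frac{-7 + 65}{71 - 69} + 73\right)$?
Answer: $3570$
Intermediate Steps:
$\left(14 - \left(-19 - 2\right)\right) \left(\frac{-7 + 65}{71 - 69} + 73\right) = \left(14 - -21\right) \left(\frac{58}{2} + 73\right) = \left(14 + 21\right) \left(58 \cdot \frac{1}{2} + 73\right) = 35 \left(29 + 73\right) = 35 \cdot 102 = 3570$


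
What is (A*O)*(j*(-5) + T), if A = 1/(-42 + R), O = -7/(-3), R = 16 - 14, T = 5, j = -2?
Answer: -7/8 ≈ -0.87500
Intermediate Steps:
R = 2
O = 7/3 (O = -7*(-⅓) = 7/3 ≈ 2.3333)
A = -1/40 (A = 1/(-42 + 2) = 1/(-40) = -1/40 ≈ -0.025000)
(A*O)*(j*(-5) + T) = (-1/40*7/3)*(-2*(-5) + 5) = -7*(10 + 5)/120 = -7/120*15 = -7/8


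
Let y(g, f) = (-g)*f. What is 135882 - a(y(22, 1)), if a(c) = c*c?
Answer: 135398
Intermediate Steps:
y(g, f) = -f*g
a(c) = c²
135882 - a(y(22, 1)) = 135882 - (-1*1*22)² = 135882 - 1*(-22)² = 135882 - 1*484 = 135882 - 484 = 135398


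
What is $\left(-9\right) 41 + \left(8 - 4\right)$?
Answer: $-365$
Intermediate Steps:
$\left(-9\right) 41 + \left(8 - 4\right) = -369 + \left(8 - 4\right) = -369 + 4 = -365$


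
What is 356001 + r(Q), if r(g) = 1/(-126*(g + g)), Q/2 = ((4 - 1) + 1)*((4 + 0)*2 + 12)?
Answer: 14353960319/40320 ≈ 3.5600e+5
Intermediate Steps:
Q = 160 (Q = 2*(((4 - 1) + 1)*((4 + 0)*2 + 12)) = 2*((3 + 1)*(4*2 + 12)) = 2*(4*(8 + 12)) = 2*(4*20) = 2*80 = 160)
r(g) = -1/(252*g) (r(g) = 1/(-252*g) = -1/(252*g))
356001 + r(Q) = 356001 - 1/252/160 = 356001 - 1/252*1/160 = 356001 - 1/40320 = 14353960319/40320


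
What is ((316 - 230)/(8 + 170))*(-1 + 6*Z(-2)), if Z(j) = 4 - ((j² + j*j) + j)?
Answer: -559/89 ≈ -6.2809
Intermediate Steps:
Z(j) = 4 - j - 2*j² (Z(j) = 4 - ((j² + j²) + j) = 4 - (2*j² + j) = 4 - (j + 2*j²) = 4 + (-j - 2*j²) = 4 - j - 2*j²)
((316 - 230)/(8 + 170))*(-1 + 6*Z(-2)) = ((316 - 230)/(8 + 170))*(-1 + 6*(4 - 1*(-2) - 2*(-2)²)) = (86/178)*(-1 + 6*(4 + 2 - 2*4)) = (86*(1/178))*(-1 + 6*(4 + 2 - 8)) = 43*(-1 + 6*(-2))/89 = 43*(-1 - 12)/89 = (43/89)*(-13) = -559/89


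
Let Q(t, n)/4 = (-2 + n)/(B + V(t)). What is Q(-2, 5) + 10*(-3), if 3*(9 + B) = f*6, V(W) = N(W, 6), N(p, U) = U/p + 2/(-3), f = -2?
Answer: -768/25 ≈ -30.720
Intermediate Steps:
N(p, U) = -2/3 + U/p (N(p, U) = U/p + 2*(-1/3) = U/p - 2/3 = -2/3 + U/p)
V(W) = -2/3 + 6/W
B = -13 (B = -9 + (-2*6)/3 = -9 + (1/3)*(-12) = -9 - 4 = -13)
Q(t, n) = 4*(-2 + n)/(-41/3 + 6/t) (Q(t, n) = 4*((-2 + n)/(-13 + (-2/3 + 6/t))) = 4*((-2 + n)/(-41/3 + 6/t)) = 4*(-2 + n)/(-41/3 + 6/t))
Q(-2, 5) + 10*(-3) = 12*(-2)*(2 - 1*5)/(-18 + 41*(-2)) + 10*(-3) = 12*(-2)*(2 - 5)/(-18 - 82) - 30 = 12*(-2)*(-3)/(-100) - 30 = 12*(-2)*(-1/100)*(-3) - 30 = -18/25 - 30 = -768/25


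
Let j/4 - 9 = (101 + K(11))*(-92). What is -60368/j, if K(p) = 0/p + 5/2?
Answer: 2156/1359 ≈ 1.5865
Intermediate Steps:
K(p) = 5/2 (K(p) = 0 + 5*(1/2) = 0 + 5/2 = 5/2)
j = -38052 (j = 36 + 4*((101 + 5/2)*(-92)) = 36 + 4*((207/2)*(-92)) = 36 + 4*(-9522) = 36 - 38088 = -38052)
-60368/j = -60368/(-38052) = -60368*(-1)/38052 = -1*(-2156/1359) = 2156/1359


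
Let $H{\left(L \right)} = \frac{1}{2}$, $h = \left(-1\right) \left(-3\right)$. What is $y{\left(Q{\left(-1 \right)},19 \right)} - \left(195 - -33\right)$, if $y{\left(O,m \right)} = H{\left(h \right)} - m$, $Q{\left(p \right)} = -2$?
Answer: $- \frac{493}{2} \approx -246.5$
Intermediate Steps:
$h = 3$
$H{\left(L \right)} = \frac{1}{2}$
$y{\left(O,m \right)} = \frac{1}{2} - m$
$y{\left(Q{\left(-1 \right)},19 \right)} - \left(195 - -33\right) = \left(\frac{1}{2} - 19\right) - \left(195 - -33\right) = \left(\frac{1}{2} - 19\right) - \left(195 + 33\right) = - \frac{37}{2} - 228 = - \frac{493}{2}$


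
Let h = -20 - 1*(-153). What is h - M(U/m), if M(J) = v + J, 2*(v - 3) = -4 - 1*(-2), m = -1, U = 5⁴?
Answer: 756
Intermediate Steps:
U = 625
h = 133 (h = -20 + 153 = 133)
v = 2 (v = 3 + (-4 - 1*(-2))/2 = 3 + (-4 + 2)/2 = 3 + (½)*(-2) = 3 - 1 = 2)
M(J) = 2 + J
h - M(U/m) = 133 - (2 + 625/(-1)) = 133 - (2 + 625*(-1)) = 133 - (2 - 625) = 133 - 1*(-623) = 133 + 623 = 756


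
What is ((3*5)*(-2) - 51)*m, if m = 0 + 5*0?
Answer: 0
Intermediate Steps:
m = 0 (m = 0 + 0 = 0)
((3*5)*(-2) - 51)*m = ((3*5)*(-2) - 51)*0 = (15*(-2) - 51)*0 = (-30 - 51)*0 = -81*0 = 0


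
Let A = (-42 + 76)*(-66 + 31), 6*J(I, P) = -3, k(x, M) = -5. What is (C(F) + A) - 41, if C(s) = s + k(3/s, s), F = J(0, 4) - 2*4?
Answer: -2489/2 ≈ -1244.5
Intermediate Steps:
J(I, P) = -1/2 (J(I, P) = (1/6)*(-3) = -1/2)
F = -17/2 (F = -1/2 - 2*4 = -1/2 - 8 = -17/2 ≈ -8.5000)
A = -1190 (A = 34*(-35) = -1190)
C(s) = -5 + s (C(s) = s - 5 = -5 + s)
(C(F) + A) - 41 = ((-5 - 17/2) - 1190) - 41 = (-27/2 - 1190) - 41 = -2407/2 - 41 = -2489/2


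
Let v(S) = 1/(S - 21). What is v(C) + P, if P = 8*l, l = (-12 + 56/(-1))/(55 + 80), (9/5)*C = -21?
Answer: -53717/13230 ≈ -4.0602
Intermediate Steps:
C = -35/3 (C = (5/9)*(-21) = -35/3 ≈ -11.667)
l = -68/135 (l = (-12 + 56*(-1))/135 = (-12 - 56)*(1/135) = -68*1/135 = -68/135 ≈ -0.50370)
v(S) = 1/(-21 + S)
P = -544/135 (P = 8*(-68/135) = -544/135 ≈ -4.0296)
v(C) + P = 1/(-21 - 35/3) - 544/135 = 1/(-98/3) - 544/135 = -3/98 - 544/135 = -53717/13230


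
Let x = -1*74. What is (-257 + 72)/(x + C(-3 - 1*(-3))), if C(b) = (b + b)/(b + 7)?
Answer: 5/2 ≈ 2.5000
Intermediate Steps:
x = -74
C(b) = 2*b/(7 + b) (C(b) = (2*b)/(7 + b) = 2*b/(7 + b))
(-257 + 72)/(x + C(-3 - 1*(-3))) = (-257 + 72)/(-74 + 2*(-3 - 1*(-3))/(7 + (-3 - 1*(-3)))) = -185/(-74 + 2*(-3 + 3)/(7 + (-3 + 3))) = -185/(-74 + 2*0/(7 + 0)) = -185/(-74 + 2*0/7) = -185/(-74 + 2*0*(1/7)) = -185/(-74 + 0) = -185/(-74) = -185*(-1/74) = 5/2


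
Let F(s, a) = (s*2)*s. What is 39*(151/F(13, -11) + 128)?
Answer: 130245/26 ≈ 5009.4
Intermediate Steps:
F(s, a) = 2*s**2 (F(s, a) = (2*s)*s = 2*s**2)
39*(151/F(13, -11) + 128) = 39*(151/((2*13**2)) + 128) = 39*(151/((2*169)) + 128) = 39*(151/338 + 128) = 39*(43415/338) = 130245/26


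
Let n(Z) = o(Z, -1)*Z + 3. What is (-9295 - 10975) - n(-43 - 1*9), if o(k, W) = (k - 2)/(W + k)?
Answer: -1071661/53 ≈ -20220.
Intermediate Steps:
o(k, W) = (-2 + k)/(W + k)
n(Z) = 3 + Z*(-2 + Z)/(-1 + Z) (n(Z) = ((-2 + Z)/(-1 + Z))*Z + 3 = Z*(-2 + Z)/(-1 + Z) + 3 = 3 + Z*(-2 + Z)/(-1 + Z))
(-9295 - 10975) - n(-43 - 1*9) = (-9295 - 10975) - (-3 + (-43 - 1*9) + (-43 - 1*9)**2)/(-1 + (-43 - 1*9)) = -20270 - (-3 + (-43 - 9) + (-43 - 9)**2)/(-1 + (-43 - 9)) = -20270 - (-3 - 52 + (-52)**2)/(-1 - 52) = -20270 - (-3 - 52 + 2704)/(-53) = -20270 - (-1)*2649/53 = -20270 - 1*(-2649/53) = -20270 + 2649/53 = -1071661/53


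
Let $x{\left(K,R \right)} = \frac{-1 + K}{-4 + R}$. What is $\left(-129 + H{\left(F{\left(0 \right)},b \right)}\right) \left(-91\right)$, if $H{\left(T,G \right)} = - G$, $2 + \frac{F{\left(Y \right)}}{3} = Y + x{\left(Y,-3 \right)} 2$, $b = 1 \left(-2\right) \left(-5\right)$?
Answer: $12649$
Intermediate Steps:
$x{\left(K,R \right)} = \frac{-1 + K}{-4 + R}$
$b = 10$ ($b = \left(-2\right) \left(-5\right) = 10$)
$F{\left(Y \right)} = - \frac{36}{7} + \frac{15 Y}{7}$ ($F{\left(Y \right)} = -6 + 3 \left(Y + \frac{-1 + Y}{-4 - 3} \cdot 2\right) = -6 + 3 \left(Y + \frac{-1 + Y}{-7} \cdot 2\right) = -6 + 3 \left(Y + - \frac{-1 + Y}{7} \cdot 2\right) = -6 + 3 \left(Y + \left(\frac{1}{7} - \frac{Y}{7}\right) 2\right) = -6 + 3 \left(Y - \left(- \frac{2}{7} + \frac{2 Y}{7}\right)\right) = -6 + 3 \left(\frac{2}{7} + \frac{5 Y}{7}\right) = -6 + \left(\frac{6}{7} + \frac{15 Y}{7}\right) = - \frac{36}{7} + \frac{15 Y}{7}$)
$\left(-129 + H{\left(F{\left(0 \right)},b \right)}\right) \left(-91\right) = \left(-129 - 10\right) \left(-91\right) = \left(-139\right) \left(-91\right) = 12649$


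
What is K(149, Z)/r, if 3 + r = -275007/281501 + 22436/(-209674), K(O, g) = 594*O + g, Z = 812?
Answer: -1317963918530083/60261974044 ≈ -21871.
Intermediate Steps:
K(O, g) = g + 594*O
r = -120523948088/29511720337 (r = -3 + (-275007/281501 + 22436/(-209674)) = -3 + (-275007*1/281501 + 22436*(-1/209674)) = -3 + (-275007/281501 - 11218/104837) = -3 - 31988787077/29511720337 = -120523948088/29511720337 ≈ -4.0839)
K(149, Z)/r = (812 + 594*149)/(-120523948088/29511720337) = (812 + 88506)*(-29511720337/120523948088) = 89318*(-29511720337/120523948088) = -1317963918530083/60261974044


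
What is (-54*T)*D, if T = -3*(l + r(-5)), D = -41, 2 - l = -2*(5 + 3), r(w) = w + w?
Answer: -53136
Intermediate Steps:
r(w) = 2*w
l = 18 (l = 2 - (-2)*(5 + 3) = 2 - (-2)*8 = 2 - 1*(-16) = 2 + 16 = 18)
T = -24 (T = -3*(18 + 2*(-5)) = -3*(18 - 10) = -3*8 = -24)
(-54*T)*D = -54*(-24)*(-41) = 1296*(-41) = -53136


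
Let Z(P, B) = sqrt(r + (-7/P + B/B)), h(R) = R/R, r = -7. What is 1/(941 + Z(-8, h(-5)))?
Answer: 7528/7083889 - 2*I*sqrt(82)/7083889 ≈ 0.0010627 - 2.5566e-6*I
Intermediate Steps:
h(R) = 1
Z(P, B) = sqrt(-6 - 7/P) (Z(P, B) = sqrt(-7 + (-7/P + B/B)) = sqrt(-7 + (-7/P + 1)) = sqrt(-7 + (1 - 7/P)) = sqrt(-6 - 7/P))
1/(941 + Z(-8, h(-5))) = 1/(941 + sqrt(-6 - 7/(-8))) = 1/(941 + sqrt(-6 - 7*(-1/8))) = 1/(941 + sqrt(-6 + 7/8)) = 1/(941 + sqrt(-41/8)) = 1/(941 + I*sqrt(82)/4)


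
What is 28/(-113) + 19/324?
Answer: -6925/36612 ≈ -0.18915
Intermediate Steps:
28/(-113) + 19/324 = 28*(-1/113) + 19*(1/324) = -28/113 + 19/324 = -6925/36612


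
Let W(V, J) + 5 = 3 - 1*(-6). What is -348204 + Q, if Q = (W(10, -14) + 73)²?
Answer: -342275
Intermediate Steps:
W(V, J) = 4 (W(V, J) = -5 + (3 - 1*(-6)) = -5 + (3 + 6) = -5 + 9 = 4)
Q = 5929 (Q = (4 + 73)² = 77² = 5929)
-348204 + Q = -348204 + 5929 = -342275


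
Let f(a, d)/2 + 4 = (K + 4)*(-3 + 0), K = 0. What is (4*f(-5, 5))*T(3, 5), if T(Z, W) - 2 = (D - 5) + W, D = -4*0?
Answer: -256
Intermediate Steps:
D = 0
T(Z, W) = -3 + W (T(Z, W) = 2 + ((0 - 5) + W) = 2 + (-5 + W) = -3 + W)
f(a, d) = -32 (f(a, d) = -8 + 2*((0 + 4)*(-3 + 0)) = -8 + 2*(4*(-3)) = -8 + 2*(-12) = -8 - 24 = -32)
(4*f(-5, 5))*T(3, 5) = (4*(-32))*(-3 + 5) = -128*2 = -256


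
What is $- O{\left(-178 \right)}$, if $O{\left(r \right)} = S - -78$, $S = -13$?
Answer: $-65$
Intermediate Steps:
$O{\left(r \right)} = 65$ ($O{\left(r \right)} = -13 - -78 = -13 + 78 = 65$)
$- O{\left(-178 \right)} = \left(-1\right) 65 = -65$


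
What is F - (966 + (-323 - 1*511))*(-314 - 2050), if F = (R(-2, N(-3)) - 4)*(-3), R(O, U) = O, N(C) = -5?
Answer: 312066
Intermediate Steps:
F = 18 (F = (-2 - 4)*(-3) = -6*(-3) = 18)
F - (966 + (-323 - 1*511))*(-314 - 2050) = 18 - (966 + (-323 - 1*511))*(-314 - 2050) = 18 - (966 + (-323 - 511))*(-2364) = 18 - (966 - 834)*(-2364) = 18 - 132*(-2364) = 18 - 1*(-312048) = 18 + 312048 = 312066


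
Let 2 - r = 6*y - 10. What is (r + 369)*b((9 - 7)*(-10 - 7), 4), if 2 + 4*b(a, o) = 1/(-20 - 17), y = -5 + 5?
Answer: -28575/148 ≈ -193.07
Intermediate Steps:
y = 0
r = 12 (r = 2 - (6*0 - 10) = 2 - (0 - 10) = 2 - 1*(-10) = 2 + 10 = 12)
b(a, o) = -75/148 (b(a, o) = -½ + 1/(4*(-20 - 17)) = -½ + (¼)/(-37) = -½ + (¼)*(-1/37) = -½ - 1/148 = -75/148)
(r + 369)*b((9 - 7)*(-10 - 7), 4) = (12 + 369)*(-75/148) = 381*(-75/148) = -28575/148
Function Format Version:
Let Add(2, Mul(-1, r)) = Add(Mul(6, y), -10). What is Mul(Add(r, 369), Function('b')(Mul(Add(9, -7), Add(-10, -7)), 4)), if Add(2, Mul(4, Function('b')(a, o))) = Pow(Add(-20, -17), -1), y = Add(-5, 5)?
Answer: Rational(-28575, 148) ≈ -193.07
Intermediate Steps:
y = 0
r = 12 (r = Add(2, Mul(-1, Add(Mul(6, 0), -10))) = Add(2, Mul(-1, Add(0, -10))) = Add(2, Mul(-1, -10)) = Add(2, 10) = 12)
Function('b')(a, o) = Rational(-75, 148) (Function('b')(a, o) = Add(Rational(-1, 2), Mul(Rational(1, 4), Pow(Add(-20, -17), -1))) = Add(Rational(-1, 2), Mul(Rational(1, 4), Pow(-37, -1))) = Add(Rational(-1, 2), Mul(Rational(1, 4), Rational(-1, 37))) = Add(Rational(-1, 2), Rational(-1, 148)) = Rational(-75, 148))
Mul(Add(r, 369), Function('b')(Mul(Add(9, -7), Add(-10, -7)), 4)) = Mul(Add(12, 369), Rational(-75, 148)) = Mul(381, Rational(-75, 148)) = Rational(-28575, 148)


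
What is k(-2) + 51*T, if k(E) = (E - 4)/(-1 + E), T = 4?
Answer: 206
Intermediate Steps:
k(E) = (-4 + E)/(-1 + E)
k(-2) + 51*T = (-4 - 2)/(-1 - 2) + 51*4 = -6/(-3) + 204 = -⅓*(-6) + 204 = 2 + 204 = 206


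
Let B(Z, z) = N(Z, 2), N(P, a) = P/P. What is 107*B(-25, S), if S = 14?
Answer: 107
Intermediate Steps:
N(P, a) = 1
B(Z, z) = 1
107*B(-25, S) = 107*1 = 107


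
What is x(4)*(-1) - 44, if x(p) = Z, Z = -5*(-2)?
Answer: -54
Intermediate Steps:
Z = 10
x(p) = 10
x(4)*(-1) - 44 = 10*(-1) - 44 = -10 - 44 = -54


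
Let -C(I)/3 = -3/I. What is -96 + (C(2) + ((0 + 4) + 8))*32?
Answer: 432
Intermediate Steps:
C(I) = 9/I (C(I) = -(-9)/I = 9/I)
-96 + (C(2) + ((0 + 4) + 8))*32 = -96 + (9/2 + ((0 + 4) + 8))*32 = -96 + (9*(½) + (4 + 8))*32 = -96 + (9/2 + 12)*32 = -96 + (33/2)*32 = -96 + 528 = 432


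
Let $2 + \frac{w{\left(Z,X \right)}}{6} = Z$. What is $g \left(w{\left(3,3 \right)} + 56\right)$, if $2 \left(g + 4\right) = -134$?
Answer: $-4402$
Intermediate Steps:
$g = -71$ ($g = -4 + \frac{1}{2} \left(-134\right) = -4 - 67 = -71$)
$w{\left(Z,X \right)} = -12 + 6 Z$
$g \left(w{\left(3,3 \right)} + 56\right) = - 71 \left(\left(-12 + 6 \cdot 3\right) + 56\right) = - 71 \left(\left(-12 + 18\right) + 56\right) = - 71 \left(6 + 56\right) = \left(-71\right) 62 = -4402$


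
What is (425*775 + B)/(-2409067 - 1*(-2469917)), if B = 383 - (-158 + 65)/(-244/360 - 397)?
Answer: 5901180104/1088941175 ≈ 5.4192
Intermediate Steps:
B = 13699583/35791 (B = 383 - (-93)/(-244*1/360 - 397) = 383 - (-93)/(-61/90 - 397) = 383 - (-93)/(-35791/90) = 383 - (-93)*(-90)/35791 = 383 - 1*8370/35791 = 383 - 8370/35791 = 13699583/35791 ≈ 382.77)
(425*775 + B)/(-2409067 - 1*(-2469917)) = (425*775 + 13699583/35791)/(-2409067 - 1*(-2469917)) = (329375 + 13699583/35791)/(-2409067 + 2469917) = (11802360208/35791)/60850 = (11802360208/35791)*(1/60850) = 5901180104/1088941175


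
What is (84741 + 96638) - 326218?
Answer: -144839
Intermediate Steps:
(84741 + 96638) - 326218 = 181379 - 326218 = -144839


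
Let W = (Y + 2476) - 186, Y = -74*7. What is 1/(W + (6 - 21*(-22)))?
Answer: 1/2240 ≈ 0.00044643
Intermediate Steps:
Y = -518
W = 1772 (W = (-518 + 2476) - 186 = 1958 - 186 = 1772)
1/(W + (6 - 21*(-22))) = 1/(1772 + (6 - 21*(-22))) = 1/(1772 + (6 + 462)) = 1/(1772 + 468) = 1/2240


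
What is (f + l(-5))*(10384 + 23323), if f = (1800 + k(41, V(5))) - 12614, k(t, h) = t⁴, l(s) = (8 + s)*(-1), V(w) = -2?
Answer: 94883317408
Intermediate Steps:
l(s) = -8 - s
f = 2814947 (f = (1800 + 41⁴) - 12614 = (1800 + 2825761) - 12614 = 2827561 - 12614 = 2814947)
(f + l(-5))*(10384 + 23323) = (2814947 + (-8 - 1*(-5)))*(10384 + 23323) = (2814947 + (-8 + 5))*33707 = (2814947 - 3)*33707 = 2814944*33707 = 94883317408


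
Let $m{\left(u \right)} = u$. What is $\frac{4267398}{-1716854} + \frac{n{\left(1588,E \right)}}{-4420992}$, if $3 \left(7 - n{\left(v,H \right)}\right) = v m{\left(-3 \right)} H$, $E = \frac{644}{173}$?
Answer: $- \frac{1632799383039625}{656552109628032} \approx -2.4869$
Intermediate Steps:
$E = \frac{644}{173}$ ($E = 644 \cdot \frac{1}{173} = \frac{644}{173} \approx 3.7225$)
$n{\left(v,H \right)} = 7 + H v$ ($n{\left(v,H \right)} = 7 - \frac{v \left(-3\right) H}{3} = 7 - \frac{- 3 v H}{3} = 7 - \frac{\left(-3\right) H v}{3} = 7 + H v$)
$\frac{4267398}{-1716854} + \frac{n{\left(1588,E \right)}}{-4420992} = \frac{4267398}{-1716854} + \frac{7 + \frac{644}{173} \cdot 1588}{-4420992} = 4267398 \left(- \frac{1}{1716854}\right) + \left(7 + \frac{1022672}{173}\right) \left(- \frac{1}{4420992}\right) = - \frac{2133699}{858427} + \frac{1023883}{173} \left(- \frac{1}{4420992}\right) = - \frac{2133699}{858427} - \frac{1023883}{764831616} = - \frac{1632799383039625}{656552109628032}$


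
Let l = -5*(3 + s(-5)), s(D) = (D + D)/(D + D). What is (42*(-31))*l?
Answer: 26040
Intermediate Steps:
s(D) = 1 (s(D) = (2*D)/((2*D)) = (2*D)*(1/(2*D)) = 1)
l = -20 (l = -5*(3 + 1) = -5*4 = -20)
(42*(-31))*l = (42*(-31))*(-20) = -1302*(-20) = 26040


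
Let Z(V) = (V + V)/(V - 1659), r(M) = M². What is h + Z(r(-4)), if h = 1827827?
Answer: 3003119729/1643 ≈ 1.8278e+6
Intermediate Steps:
Z(V) = 2*V/(-1659 + V) (Z(V) = (2*V)/(-1659 + V) = 2*V/(-1659 + V))
h + Z(r(-4)) = 1827827 + 2*(-4)²/(-1659 + (-4)²) = 1827827 + 2*16/(-1659 + 16) = 1827827 + 2*16/(-1643) = 1827827 + 2*16*(-1/1643) = 1827827 - 32/1643 = 3003119729/1643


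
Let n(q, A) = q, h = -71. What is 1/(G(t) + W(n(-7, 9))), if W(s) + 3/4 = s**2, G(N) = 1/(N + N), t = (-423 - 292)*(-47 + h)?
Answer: 84370/4070853 ≈ 0.020725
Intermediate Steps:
t = 84370 (t = (-423 - 292)*(-47 - 71) = -715*(-118) = 84370)
G(N) = 1/(2*N)
W(s) = -3/4 + s**2
1/(G(t) + W(n(-7, 9))) = 1/((1/2)/84370 + (-3/4 + (-7)**2)) = 1/((1/2)*(1/84370) + (-3/4 + 49)) = 1/(1/168740 + 193/4) = 1/(4070853/84370) = 84370/4070853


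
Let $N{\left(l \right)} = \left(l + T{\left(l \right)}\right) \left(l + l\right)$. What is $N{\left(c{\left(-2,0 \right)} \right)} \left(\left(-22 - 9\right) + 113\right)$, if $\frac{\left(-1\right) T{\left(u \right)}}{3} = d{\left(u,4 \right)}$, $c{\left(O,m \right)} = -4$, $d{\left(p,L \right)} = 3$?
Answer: $8528$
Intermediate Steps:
$T{\left(u \right)} = -9$ ($T{\left(u \right)} = \left(-3\right) 3 = -9$)
$N{\left(l \right)} = 2 l \left(-9 + l\right)$ ($N{\left(l \right)} = \left(l - 9\right) \left(l + l\right) = \left(-9 + l\right) 2 l = 2 l \left(-9 + l\right)$)
$N{\left(c{\left(-2,0 \right)} \right)} \left(\left(-22 - 9\right) + 113\right) = 2 \left(-4\right) \left(-9 - 4\right) \left(\left(-22 - 9\right) + 113\right) = 2 \left(-4\right) \left(-13\right) \left(-31 + 113\right) = 104 \cdot 82 = 8528$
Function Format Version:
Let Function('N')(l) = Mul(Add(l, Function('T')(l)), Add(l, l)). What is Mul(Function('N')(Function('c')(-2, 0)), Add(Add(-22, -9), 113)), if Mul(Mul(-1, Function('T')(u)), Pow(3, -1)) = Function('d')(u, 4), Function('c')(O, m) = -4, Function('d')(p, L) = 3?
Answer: 8528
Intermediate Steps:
Function('T')(u) = -9 (Function('T')(u) = Mul(-3, 3) = -9)
Function('N')(l) = Mul(2, l, Add(-9, l)) (Function('N')(l) = Mul(Add(l, -9), Add(l, l)) = Mul(Add(-9, l), Mul(2, l)) = Mul(2, l, Add(-9, l)))
Mul(Function('N')(Function('c')(-2, 0)), Add(Add(-22, -9), 113)) = Mul(Mul(2, -4, Add(-9, -4)), Add(Add(-22, -9), 113)) = Mul(Mul(2, -4, -13), Add(-31, 113)) = Mul(104, 82) = 8528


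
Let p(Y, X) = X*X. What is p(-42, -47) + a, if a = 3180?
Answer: 5389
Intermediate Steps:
p(Y, X) = X**2
p(-42, -47) + a = (-47)**2 + 3180 = 2209 + 3180 = 5389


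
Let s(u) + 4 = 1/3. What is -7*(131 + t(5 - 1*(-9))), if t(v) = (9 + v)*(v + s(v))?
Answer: -7742/3 ≈ -2580.7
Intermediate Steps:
s(u) = -11/3 (s(u) = -4 + 1/3 = -4 + ⅓ = -11/3)
t(v) = (9 + v)*(-11/3 + v) (t(v) = (9 + v)*(v - 11/3) = (9 + v)*(-11/3 + v))
-7*(131 + t(5 - 1*(-9))) = -7*(131 + (-33 + (5 - 1*(-9))² + 16*(5 - 1*(-9))/3)) = -7*(131 + (-33 + (5 + 9)² + 16*(5 + 9)/3)) = -7*(131 + (-33 + 14² + (16/3)*14)) = -7*(131 + (-33 + 196 + 224/3)) = -7*(131 + 713/3) = -7*1106/3 = -7742/3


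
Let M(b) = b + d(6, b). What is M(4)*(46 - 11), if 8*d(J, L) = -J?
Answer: 455/4 ≈ 113.75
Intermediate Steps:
d(J, L) = -J/8 (d(J, L) = (-J)/8 = -J/8)
M(b) = -3/4 + b (M(b) = b - 1/8*6 = b - 3/4 = -3/4 + b)
M(4)*(46 - 11) = (-3/4 + 4)*(46 - 11) = (13/4)*35 = 455/4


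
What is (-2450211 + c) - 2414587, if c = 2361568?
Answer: -2503230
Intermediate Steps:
(-2450211 + c) - 2414587 = (-2450211 + 2361568) - 2414587 = -88643 - 2414587 = -2503230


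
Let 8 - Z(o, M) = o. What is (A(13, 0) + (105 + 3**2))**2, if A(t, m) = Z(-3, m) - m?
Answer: 15625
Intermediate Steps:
Z(o, M) = 8 - o
A(t, m) = 11 - m (A(t, m) = (8 - 1*(-3)) - m = (8 + 3) - m = 11 - m)
(A(13, 0) + (105 + 3**2))**2 = ((11 - 1*0) + (105 + 3**2))**2 = ((11 + 0) + (105 + 9))**2 = (11 + 114)**2 = 125**2 = 15625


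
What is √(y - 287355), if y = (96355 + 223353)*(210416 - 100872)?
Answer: √35021805797 ≈ 1.8714e+5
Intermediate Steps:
y = 35022093152 (y = 319708*109544 = 35022093152)
√(y - 287355) = √(35022093152 - 287355) = √35021805797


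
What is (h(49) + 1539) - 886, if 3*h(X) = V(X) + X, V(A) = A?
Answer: 2057/3 ≈ 685.67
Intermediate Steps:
h(X) = 2*X/3 (h(X) = (X + X)/3 = (2*X)/3 = 2*X/3)
(h(49) + 1539) - 886 = ((2/3)*49 + 1539) - 886 = (98/3 + 1539) - 886 = 4715/3 - 886 = 2057/3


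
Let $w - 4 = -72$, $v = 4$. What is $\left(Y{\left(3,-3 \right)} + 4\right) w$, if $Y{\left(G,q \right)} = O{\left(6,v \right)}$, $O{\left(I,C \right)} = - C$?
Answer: $0$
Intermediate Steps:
$w = -68$ ($w = 4 - 72 = -68$)
$Y{\left(G,q \right)} = -4$ ($Y{\left(G,q \right)} = \left(-1\right) 4 = -4$)
$\left(Y{\left(3,-3 \right)} + 4\right) w = \left(-4 + 4\right) \left(-68\right) = 0 \left(-68\right) = 0$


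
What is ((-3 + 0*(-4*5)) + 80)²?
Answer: 5929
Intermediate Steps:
((-3 + 0*(-4*5)) + 80)² = ((-3 + 0*(-20)) + 80)² = ((-3 + 0) + 80)² = (-3 + 80)² = 77² = 5929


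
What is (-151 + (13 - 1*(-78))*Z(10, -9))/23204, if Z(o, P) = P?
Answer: -485/11602 ≈ -0.041803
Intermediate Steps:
(-151 + (13 - 1*(-78))*Z(10, -9))/23204 = (-151 + (13 - 1*(-78))*(-9))/23204 = (-151 + (13 + 78)*(-9))*(1/23204) = (-151 + 91*(-9))*(1/23204) = (-151 - 819)*(1/23204) = -970*1/23204 = -485/11602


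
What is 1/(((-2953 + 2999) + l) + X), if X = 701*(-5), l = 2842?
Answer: -1/617 ≈ -0.0016207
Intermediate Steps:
X = -3505
1/(((-2953 + 2999) + l) + X) = 1/(((-2953 + 2999) + 2842) - 3505) = 1/((46 + 2842) - 3505) = 1/(2888 - 3505) = 1/(-617) = -1/617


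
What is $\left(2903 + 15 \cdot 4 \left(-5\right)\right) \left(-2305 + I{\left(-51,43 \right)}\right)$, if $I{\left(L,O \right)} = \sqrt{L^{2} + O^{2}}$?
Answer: $-5999915 + 13015 \sqrt{178} \approx -5.8263 \cdot 10^{6}$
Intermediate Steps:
$\left(2903 + 15 \cdot 4 \left(-5\right)\right) \left(-2305 + I{\left(-51,43 \right)}\right) = \left(2903 + 15 \cdot 4 \left(-5\right)\right) \left(-2305 + \sqrt{\left(-51\right)^{2} + 43^{2}}\right) = \left(2903 + 60 \left(-5\right)\right) \left(-2305 + \sqrt{2601 + 1849}\right) = \left(2903 - 300\right) \left(-2305 + \sqrt{4450}\right) = 2603 \left(-2305 + 5 \sqrt{178}\right) = -5999915 + 13015 \sqrt{178}$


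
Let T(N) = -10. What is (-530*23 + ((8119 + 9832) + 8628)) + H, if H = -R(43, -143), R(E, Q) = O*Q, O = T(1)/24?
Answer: 171953/12 ≈ 14329.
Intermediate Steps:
O = -5/12 (O = -10/24 = -10*1/24 = -5/12 ≈ -0.41667)
R(E, Q) = -5*Q/12
H = -715/12 (H = -(-5)*(-143)/12 = -1*715/12 = -715/12 ≈ -59.583)
(-530*23 + ((8119 + 9832) + 8628)) + H = (-530*23 + ((8119 + 9832) + 8628)) - 715/12 = (-12190 + (17951 + 8628)) - 715/12 = (-12190 + 26579) - 715/12 = 14389 - 715/12 = 171953/12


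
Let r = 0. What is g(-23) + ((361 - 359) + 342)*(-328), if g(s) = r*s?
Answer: -112832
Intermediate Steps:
g(s) = 0 (g(s) = 0*s = 0)
g(-23) + ((361 - 359) + 342)*(-328) = 0 + ((361 - 359) + 342)*(-328) = 0 + (2 + 342)*(-328) = 0 + 344*(-328) = 0 - 112832 = -112832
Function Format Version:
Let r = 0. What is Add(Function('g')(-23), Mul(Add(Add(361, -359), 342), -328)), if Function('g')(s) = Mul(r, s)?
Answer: -112832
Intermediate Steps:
Function('g')(s) = 0 (Function('g')(s) = Mul(0, s) = 0)
Add(Function('g')(-23), Mul(Add(Add(361, -359), 342), -328)) = Add(0, Mul(Add(Add(361, -359), 342), -328)) = Add(0, Mul(Add(2, 342), -328)) = Add(0, Mul(344, -328)) = Add(0, -112832) = -112832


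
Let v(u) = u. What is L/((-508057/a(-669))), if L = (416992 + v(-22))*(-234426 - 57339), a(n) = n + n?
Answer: -162777403242900/508057 ≈ -3.2039e+8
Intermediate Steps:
a(n) = 2*n
L = -121657252050 (L = (416992 - 22)*(-234426 - 57339) = 416970*(-291765) = -121657252050)
L/((-508057/a(-669))) = -121657252050/((-508057/(2*(-669)))) = -121657252050/((-508057/(-1338))) = -121657252050/((-508057*(-1/1338))) = -121657252050/508057/1338 = -121657252050*1338/508057 = -162777403242900/508057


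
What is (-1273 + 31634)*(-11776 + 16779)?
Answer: 151896083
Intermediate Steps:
(-1273 + 31634)*(-11776 + 16779) = 30361*5003 = 151896083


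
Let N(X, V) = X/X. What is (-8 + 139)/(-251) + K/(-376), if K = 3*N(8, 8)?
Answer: -50009/94376 ≈ -0.52989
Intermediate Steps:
N(X, V) = 1
K = 3 (K = 3*1 = 3)
(-8 + 139)/(-251) + K/(-376) = (-8 + 139)/(-251) + 3/(-376) = 131*(-1/251) + 3*(-1/376) = -131/251 - 3/376 = -50009/94376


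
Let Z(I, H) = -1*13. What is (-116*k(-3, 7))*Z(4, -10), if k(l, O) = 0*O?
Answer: 0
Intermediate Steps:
Z(I, H) = -13
k(l, O) = 0
(-116*k(-3, 7))*Z(4, -10) = -116*0*(-13) = 0*(-13) = 0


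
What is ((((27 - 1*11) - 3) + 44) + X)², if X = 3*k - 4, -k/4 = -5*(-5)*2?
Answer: 299209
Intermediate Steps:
k = -200 (k = -4*(-5*(-5))*2 = -100*2 = -4*50 = -200)
X = -604 (X = 3*(-200) - 4 = -600 - 4 = -604)
((((27 - 1*11) - 3) + 44) + X)² = ((((27 - 1*11) - 3) + 44) - 604)² = ((((27 - 11) - 3) + 44) - 604)² = (((16 - 3) + 44) - 604)² = ((13 + 44) - 604)² = (57 - 604)² = (-547)² = 299209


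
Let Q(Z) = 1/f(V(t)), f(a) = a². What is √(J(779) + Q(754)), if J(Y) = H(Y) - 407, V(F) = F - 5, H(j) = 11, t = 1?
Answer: I*√6335/4 ≈ 19.898*I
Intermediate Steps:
V(F) = -5 + F
Q(Z) = 1/16 (Q(Z) = 1/((-5 + 1)²) = 1/((-4)²) = 1/16)
J(Y) = -396 (J(Y) = 11 - 407 = -396)
√(J(779) + Q(754)) = √(-396 + 1/16) = √(-6335/16) = I*√6335/4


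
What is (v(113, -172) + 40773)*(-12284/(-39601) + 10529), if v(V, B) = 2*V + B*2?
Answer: 16951964664515/39601 ≈ 4.2807e+8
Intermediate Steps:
v(V, B) = 2*B + 2*V (v(V, B) = 2*V + 2*B = 2*B + 2*V)
(v(113, -172) + 40773)*(-12284/(-39601) + 10529) = ((2*(-172) + 2*113) + 40773)*(-12284/(-39601) + 10529) = ((-344 + 226) + 40773)*(-12284*(-1/39601) + 10529) = (-118 + 40773)*(12284/39601 + 10529) = 40655*(416971213/39601) = 16951964664515/39601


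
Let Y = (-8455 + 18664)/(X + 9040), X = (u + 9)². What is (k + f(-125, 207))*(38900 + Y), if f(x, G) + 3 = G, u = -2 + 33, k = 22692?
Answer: 592299785079/665 ≈ 8.9068e+8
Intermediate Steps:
u = 31
X = 1600 (X = (31 + 9)² = 40² = 1600)
f(x, G) = -3 + G
Y = 10209/10640 (Y = (-8455 + 18664)/(1600 + 9040) = 10209/10640 ≈ 0.95949)
(k + f(-125, 207))*(38900 + Y) = (22692 + (-3 + 207))*(38900 + 10209/10640) = (22692 + 204)*(413906209/10640) = 22896*(413906209/10640) = 592299785079/665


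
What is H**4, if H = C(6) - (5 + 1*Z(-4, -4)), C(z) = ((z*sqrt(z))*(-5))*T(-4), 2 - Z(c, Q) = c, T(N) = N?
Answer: 7527701041 - 456830880*sqrt(6) ≈ 6.4087e+9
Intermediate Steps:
Z(c, Q) = 2 - c
C(z) = 20*z**(3/2) (C(z) = ((z*sqrt(z))*(-5))*(-4) = (z**(3/2)*(-5))*(-4) = -5*z**(3/2)*(-4) = 20*z**(3/2))
H = -11 + 120*sqrt(6) (H = 20*6**(3/2) - (5 + 1*(2 - 1*(-4))) = 20*(6*sqrt(6)) - (5 + 1*(2 + 4)) = 120*sqrt(6) - (5 + 1*6) = 120*sqrt(6) - (5 + 6) = 120*sqrt(6) - 1*11 = 120*sqrt(6) - 11 = -11 + 120*sqrt(6) ≈ 282.94)
H**4 = (-11 + 120*sqrt(6))**4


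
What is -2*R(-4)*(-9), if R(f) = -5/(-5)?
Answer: 18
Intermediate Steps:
R(f) = 1 (R(f) = -5*(-⅕) = 1)
-2*R(-4)*(-9) = -2*1*(-9) = -2*(-9) = 18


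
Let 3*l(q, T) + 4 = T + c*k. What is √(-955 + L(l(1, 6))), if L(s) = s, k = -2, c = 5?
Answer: 13*I*√51/3 ≈ 30.946*I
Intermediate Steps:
l(q, T) = -14/3 + T/3 (l(q, T) = -4/3 + (T + 5*(-2))/3 = -4/3 + (T - 10)/3 = -4/3 + (-10 + T)/3 = -4/3 + (-10/3 + T/3) = -14/3 + T/3)
√(-955 + L(l(1, 6))) = √(-955 + (-14/3 + (⅓)*6)) = √(-955 + (-14/3 + 2)) = √(-955 - 8/3) = √(-2873/3) = 13*I*√51/3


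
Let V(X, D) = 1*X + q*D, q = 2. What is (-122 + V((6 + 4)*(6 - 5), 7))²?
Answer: 9604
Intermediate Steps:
V(X, D) = X + 2*D (V(X, D) = 1*X + 2*D = X + 2*D)
(-122 + V((6 + 4)*(6 - 5), 7))² = (-122 + ((6 + 4)*(6 - 5) + 2*7))² = (-122 + (10*1 + 14))² = (-122 + (10 + 14))² = (-122 + 24)² = (-98)² = 9604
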